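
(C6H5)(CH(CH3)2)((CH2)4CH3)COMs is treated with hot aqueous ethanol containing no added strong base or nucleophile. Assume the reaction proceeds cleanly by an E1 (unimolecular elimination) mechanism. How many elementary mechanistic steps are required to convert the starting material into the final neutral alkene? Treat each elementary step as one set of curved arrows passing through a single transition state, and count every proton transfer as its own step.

Step 1: Unassisted departure of MsO⁻ (taking the C–O bonding pair) generates a tertiary carbocation.
(No 1,2-shift: no single shift to an adjacent carbon would give a more stable cation.)
Step 2: A water (or ethanol) molecule (solvent) deprotonates a β-carbon; as the C–H bond breaks, those electrons form the new alkene π bond.
Total: 2 elementary steps.

2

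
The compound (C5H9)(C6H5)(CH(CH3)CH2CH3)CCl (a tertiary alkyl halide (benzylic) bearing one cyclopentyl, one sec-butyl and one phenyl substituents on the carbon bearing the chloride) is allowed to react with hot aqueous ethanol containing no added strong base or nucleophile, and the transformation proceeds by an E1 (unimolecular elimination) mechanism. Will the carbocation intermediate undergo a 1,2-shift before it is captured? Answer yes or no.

The first-formed carbocation is tertiary.
No single 1,2-shift to an adjacent carbon would produce a more-substituted cation than the one already present, so no rearrangement occurs.

no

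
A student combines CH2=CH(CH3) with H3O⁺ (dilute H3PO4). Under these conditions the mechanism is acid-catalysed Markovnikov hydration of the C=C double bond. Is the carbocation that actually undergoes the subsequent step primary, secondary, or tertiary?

Step 1: Protonation of the alkene by H3O⁺: the π bond acts as the nucleophile and picks up H⁺, giving the more stable (Markovnikov) secondary carbocation. H2O is released.
No single 1,2-shift to an adjacent carbon would give a more-substituted cation, so no rearrangement occurs.

secondary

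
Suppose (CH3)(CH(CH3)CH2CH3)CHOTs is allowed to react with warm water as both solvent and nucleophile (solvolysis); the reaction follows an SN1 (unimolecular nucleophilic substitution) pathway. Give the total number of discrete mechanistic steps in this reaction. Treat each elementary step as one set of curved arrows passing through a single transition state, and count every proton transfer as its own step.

Step 1: Rate-determining heterolysis of the C–O bond gives TsO⁻ and a secondary carbocation.
Step 2: A hydride (H with its bonding pair) migrates from the adjacent sec-butyl carbon to the cationic centre — a 1,2-hydride shift — upgrading the secondary cation to a tertiary one.
Step 3: Nucleophilic capture: the oxygen of H2O bonds to the cationic carbon, producing an oxonium-ion intermediate.
Step 4: Proton transfer from the O–H of the oxonium ion to a solvent molecule delivers the neutral alcohol.
Total: 4 elementary steps.

4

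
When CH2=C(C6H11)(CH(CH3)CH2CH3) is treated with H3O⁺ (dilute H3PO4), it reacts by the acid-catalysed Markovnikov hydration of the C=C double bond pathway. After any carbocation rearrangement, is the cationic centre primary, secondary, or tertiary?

Step 1: Protonation of the alkene by H3O⁺: the π bond acts as the nucleophile and picks up H⁺, giving the more stable (Markovnikov) tertiary carbocation. H2O is released.
No single 1,2-shift to an adjacent carbon would give a more-substituted cation, so no rearrangement occurs.

tertiary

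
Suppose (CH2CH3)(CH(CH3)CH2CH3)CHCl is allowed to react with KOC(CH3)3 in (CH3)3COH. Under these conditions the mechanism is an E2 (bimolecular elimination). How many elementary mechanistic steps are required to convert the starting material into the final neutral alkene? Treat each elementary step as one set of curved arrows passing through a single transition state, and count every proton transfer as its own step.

Step 1: The strong base (CH3)3CO⁻ removes a β-hydrogen; in the same concerted event the electrons of the breaking C–H bond form the new π(C=C) bond and the C–Cl σ-bond breaks, expelling Cl⁻. Anti-periplanar geometry; one transition state.
Total: 1 elementary step.

1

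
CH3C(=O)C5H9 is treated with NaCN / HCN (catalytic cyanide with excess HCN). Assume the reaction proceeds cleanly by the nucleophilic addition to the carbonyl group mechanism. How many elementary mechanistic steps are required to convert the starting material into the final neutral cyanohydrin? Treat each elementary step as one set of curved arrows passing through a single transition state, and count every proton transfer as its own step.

2

Step 1: CN⁻ attacks the sp² carbonyl carbon; the C=O π bond breaks and the electrons end up as a lone pair on the alkoxide oxygen of the tetrahedral intermediate.
Step 2: The alkoxide oxygen removes a proton from HCN present in the mixture, giving a cyanohydrin and regenerating CN⁻.
Total: 2 elementary steps.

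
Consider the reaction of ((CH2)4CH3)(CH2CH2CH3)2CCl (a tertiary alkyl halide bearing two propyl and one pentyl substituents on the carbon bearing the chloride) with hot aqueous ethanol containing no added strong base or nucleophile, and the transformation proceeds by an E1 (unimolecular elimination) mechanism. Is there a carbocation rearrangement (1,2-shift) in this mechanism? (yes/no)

no

The first-formed carbocation is tertiary.
No single 1,2-shift to an adjacent carbon would produce a more-substituted cation than the one already present, so no rearrangement occurs.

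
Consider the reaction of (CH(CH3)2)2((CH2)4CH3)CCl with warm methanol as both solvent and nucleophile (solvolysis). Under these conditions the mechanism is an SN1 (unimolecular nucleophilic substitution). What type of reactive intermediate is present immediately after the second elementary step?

oxonium ion

Step 1: Unassisted departure of Cl⁻ (taking the C–Cl bonding pair) generates a tertiary carbocation.
Step 2: A lone pair on the oxygen of CH3OH attacks the carbocation, forming a new C–O σ-bond and an oxonium ion.
After step 2 the species present is an oxonium ion.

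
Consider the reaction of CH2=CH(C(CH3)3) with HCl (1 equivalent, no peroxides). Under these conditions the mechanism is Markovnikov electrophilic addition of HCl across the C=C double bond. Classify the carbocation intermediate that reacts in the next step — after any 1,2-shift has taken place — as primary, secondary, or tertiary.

tertiary

Step 1: The π electrons of the C=C bond attack a proton of HCl; Markovnikov addition places the new C–H on the less-substituted alkene carbon, so the positive charge ends up on the more-substituted carbon — a secondary carbocation. The H–Cl bond breaks heterolytically, releasing Cl⁻.
Step 2: Carbocation rearrangement: a 1,2-methyl shift from the adjacent tert-butyl carbon converts the initially-formed secondary cation into the more stable tertiary cation.
The cation rearranges from secondary to tertiary via a 1,2-methyl shift from the adjacent tert-butyl carbon; the tertiary cation is what reacts next.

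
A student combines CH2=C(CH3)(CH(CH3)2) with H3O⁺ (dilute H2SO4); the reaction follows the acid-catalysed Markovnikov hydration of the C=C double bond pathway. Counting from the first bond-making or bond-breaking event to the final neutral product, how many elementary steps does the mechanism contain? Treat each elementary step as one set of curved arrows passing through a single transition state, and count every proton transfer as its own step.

3

Step 1: Protonation of the alkene by H3O⁺: the π bond acts as the nucleophile and picks up H⁺, giving the more stable (Markovnikov) tertiary carbocation. H2O is released.
(No 1,2-shift: no single shift to an adjacent carbon would give a more stable cation.)
Step 2: A lone pair on the oxygen of H2O attacks the carbocation, forming a C–O bond and an oxonium ion (a protonated alcohol).
Step 3: Proton transfer from the O–H of the oxonium ion to H2O completes the catalytic cycle and yields the alcohol.
Total: 3 elementary steps.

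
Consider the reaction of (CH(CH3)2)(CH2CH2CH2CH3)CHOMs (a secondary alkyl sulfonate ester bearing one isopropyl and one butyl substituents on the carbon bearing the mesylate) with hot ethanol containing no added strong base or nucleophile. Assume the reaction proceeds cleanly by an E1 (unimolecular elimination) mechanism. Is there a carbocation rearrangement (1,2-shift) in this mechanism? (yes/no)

The first-formed carbocation is secondary.
The adjacent isopropyl carbon already bears 2 other carbon substituents and has a hydrogen to migrate; after a 1,2-hydride shift from that carbon the positive charge sits on a tertiary centre.
Tertiary is more stable than secondary, so the shift occurs.

yes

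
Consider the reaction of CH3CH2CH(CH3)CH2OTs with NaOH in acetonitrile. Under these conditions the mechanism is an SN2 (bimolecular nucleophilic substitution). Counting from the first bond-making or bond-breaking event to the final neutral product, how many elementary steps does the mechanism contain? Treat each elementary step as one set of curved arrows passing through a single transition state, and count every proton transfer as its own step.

1

Step 1: The hydroxide nucleophile donates a lone pair from O to the α-carbon in a backside attack; simultaneously the C–O σ-bond breaks and both of its electrons leave with TsO⁻. One concerted step with inversion of configuration.
Total: 1 elementary step.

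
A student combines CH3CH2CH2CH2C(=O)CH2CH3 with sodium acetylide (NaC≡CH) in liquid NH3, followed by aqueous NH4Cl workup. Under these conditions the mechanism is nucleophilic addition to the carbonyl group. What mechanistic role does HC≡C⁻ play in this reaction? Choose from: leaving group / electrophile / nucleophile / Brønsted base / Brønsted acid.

nucleophile

Step 1: HC≡C⁻ attacks the sp² carbonyl carbon; the C=O π bond breaks and the electrons end up as a lone pair on the alkoxide oxygen of the tetrahedral intermediate.
HC≡C⁻ donates an electron pair to form a new σ-bond to carbon — it is the nucleophile.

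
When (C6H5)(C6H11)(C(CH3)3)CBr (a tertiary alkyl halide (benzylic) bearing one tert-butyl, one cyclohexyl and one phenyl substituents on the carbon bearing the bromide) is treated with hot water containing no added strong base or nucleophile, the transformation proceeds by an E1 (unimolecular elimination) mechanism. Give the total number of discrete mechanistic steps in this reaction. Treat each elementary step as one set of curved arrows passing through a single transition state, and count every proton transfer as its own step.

Step 1: Unassisted departure of Br⁻ (taking the C–Br bonding pair) generates a tertiary carbocation.
(No 1,2-shift: no single shift to an adjacent carbon would give a more stable cation.)
Step 2: A weak base (a water molecule from the solvent) removes a proton from a carbon adjacent to the cationic centre; the electrons of that C–H bond become the new π(C=C) bond, giving the alkene.
Total: 2 elementary steps.

2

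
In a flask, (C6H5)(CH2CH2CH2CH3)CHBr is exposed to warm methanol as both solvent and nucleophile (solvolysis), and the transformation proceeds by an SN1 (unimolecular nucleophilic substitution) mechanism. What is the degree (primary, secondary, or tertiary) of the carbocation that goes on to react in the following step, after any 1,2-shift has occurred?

secondary

Step 1: Ionisation: the C–Br σ-bond cleaves heterolytically; both bonding electrons depart with Br⁻, leaving a secondary carbocation at the α-carbon.
No single 1,2-shift to an adjacent carbon would give a more-substituted cation, so no rearrangement occurs.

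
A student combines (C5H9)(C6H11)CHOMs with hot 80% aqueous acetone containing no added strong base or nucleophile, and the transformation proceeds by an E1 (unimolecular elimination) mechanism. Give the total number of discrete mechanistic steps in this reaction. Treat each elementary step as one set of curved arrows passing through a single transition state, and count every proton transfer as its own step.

3

Step 1: Unassisted departure of MsO⁻ (taking the C–O bonding pair) generates a secondary carbocation.
Step 2: Carbocation rearrangement: a 1,2-hydride shift from the adjacent cyclohexyl carbon converts the initially-formed secondary cation into the more stable tertiary cation.
Step 3: A weak base (a water molecule from the solvent) removes a proton from a carbon adjacent to the cationic centre; the electrons of that C–H bond become the new π(C=C) bond, giving the alkene.
Total: 3 elementary steps.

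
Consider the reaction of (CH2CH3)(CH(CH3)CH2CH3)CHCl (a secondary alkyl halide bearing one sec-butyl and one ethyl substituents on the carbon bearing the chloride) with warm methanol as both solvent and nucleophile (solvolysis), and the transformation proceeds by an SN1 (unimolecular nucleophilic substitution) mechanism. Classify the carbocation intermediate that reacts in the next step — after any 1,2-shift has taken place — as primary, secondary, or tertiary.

tertiary

Step 1: Ionisation: the C–Cl σ-bond cleaves heterolytically; both bonding electrons depart with Cl⁻, leaving a secondary carbocation at the α-carbon.
Step 2: Carbocation rearrangement: a 1,2-hydride shift from the adjacent sec-butyl carbon converts the initially-formed secondary cation into the more stable tertiary cation.
The cation rearranges from secondary to tertiary via a 1,2-hydride shift from the adjacent sec-butyl carbon; the tertiary cation is what reacts next.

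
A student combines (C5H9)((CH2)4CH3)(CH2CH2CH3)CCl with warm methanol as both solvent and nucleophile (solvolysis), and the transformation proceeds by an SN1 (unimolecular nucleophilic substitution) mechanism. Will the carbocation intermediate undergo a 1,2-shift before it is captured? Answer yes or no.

The first-formed carbocation is tertiary.
No single 1,2-shift to an adjacent carbon would produce a more-substituted cation than the one already present, so no rearrangement occurs.

no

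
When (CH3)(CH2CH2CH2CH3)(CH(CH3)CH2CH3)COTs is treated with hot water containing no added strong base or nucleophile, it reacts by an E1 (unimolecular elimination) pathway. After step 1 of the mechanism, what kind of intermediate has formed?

Step 1: The C–O bond breaks with both electrons going to the tosylate; TsO⁻ leaves and a tertiary carbocation remains.
After step 1 the species present is a tertiary carbocation.

tertiary carbocation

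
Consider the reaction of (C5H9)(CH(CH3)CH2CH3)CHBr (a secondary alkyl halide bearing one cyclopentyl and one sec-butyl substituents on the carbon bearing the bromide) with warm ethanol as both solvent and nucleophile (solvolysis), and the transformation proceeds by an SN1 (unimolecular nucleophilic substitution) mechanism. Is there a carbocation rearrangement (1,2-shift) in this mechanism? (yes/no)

The first-formed carbocation is secondary.
The adjacent cyclopentyl carbon already bears 2 other carbon substituents and has a hydrogen to migrate; after a 1,2-hydride shift from that carbon the positive charge sits on a tertiary centre.
Tertiary is more stable than secondary, so the shift occurs.

yes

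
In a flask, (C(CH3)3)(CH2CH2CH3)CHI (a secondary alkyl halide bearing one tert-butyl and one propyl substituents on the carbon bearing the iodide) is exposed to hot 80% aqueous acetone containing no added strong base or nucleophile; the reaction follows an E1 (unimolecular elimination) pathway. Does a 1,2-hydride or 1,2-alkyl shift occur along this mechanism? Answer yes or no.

The first-formed carbocation is secondary.
The adjacent tert-butyl carbon has no hydrogen but bears methyl groups; migration of one methyl with its bonding pair (a 1,2-methyl shift) places the charge on a tertiary centre.
Tertiary is more stable than secondary, so the shift occurs.

yes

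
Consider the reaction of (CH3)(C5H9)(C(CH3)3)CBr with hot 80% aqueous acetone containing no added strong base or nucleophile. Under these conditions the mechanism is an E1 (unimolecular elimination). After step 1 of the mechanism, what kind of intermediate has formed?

tertiary carbocation

Step 1: Ionisation: the C–Br σ-bond cleaves heterolytically; both bonding electrons depart with Br⁻, leaving a tertiary carbocation at the α-carbon.
After step 1 the species present is a tertiary carbocation.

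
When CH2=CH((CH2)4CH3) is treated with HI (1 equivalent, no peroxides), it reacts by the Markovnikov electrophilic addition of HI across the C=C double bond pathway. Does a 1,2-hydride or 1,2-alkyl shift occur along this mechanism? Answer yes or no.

no

The first-formed carbocation is secondary.
No single 1,2-shift to an adjacent carbon would produce a more-substituted cation than the one already present, so no rearrangement occurs.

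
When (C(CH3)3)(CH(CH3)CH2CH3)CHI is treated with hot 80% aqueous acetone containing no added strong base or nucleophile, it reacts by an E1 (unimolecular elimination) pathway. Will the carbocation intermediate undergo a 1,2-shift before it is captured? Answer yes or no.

The first-formed carbocation is secondary.
The adjacent sec-butyl carbon already bears 2 other carbon substituents and has a hydrogen to migrate; after a 1,2-hydride shift from that carbon the positive charge sits on a tertiary centre.
Tertiary is more stable than secondary, so the shift occurs.

yes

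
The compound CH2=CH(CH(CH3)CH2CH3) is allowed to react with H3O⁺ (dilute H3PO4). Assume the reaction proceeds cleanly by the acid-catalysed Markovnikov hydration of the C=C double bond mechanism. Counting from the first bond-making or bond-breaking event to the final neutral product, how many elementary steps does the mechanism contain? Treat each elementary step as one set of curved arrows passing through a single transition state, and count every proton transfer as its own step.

Step 1: The π electrons of the C=C bond attack a proton of H3O⁺; Markovnikov addition places the new C–H on the less-substituted alkene carbon, so the positive charge ends up on the more-substituted carbon — a secondary carbocation. H2O is released.
Step 2: A hydride (H with its bonding pair) migrates from the adjacent sec-butyl carbon to the cationic centre — a 1,2-hydride shift — upgrading the secondary cation to a tertiary one.
Step 3: A lone pair on the oxygen of H2O attacks the carbocation, forming a C–O bond and an oxonium ion (a protonated alcohol).
Step 4: Proton transfer from the O–H of the oxonium ion to H2O completes the catalytic cycle and yields the alcohol.
Total: 4 elementary steps.

4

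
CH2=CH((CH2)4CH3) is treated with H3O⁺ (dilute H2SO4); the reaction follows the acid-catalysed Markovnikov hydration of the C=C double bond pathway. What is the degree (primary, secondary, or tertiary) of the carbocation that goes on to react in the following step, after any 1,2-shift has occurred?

Step 1: Protonation of the alkene by H3O⁺: the π bond acts as the nucleophile and picks up H⁺, giving the more stable (Markovnikov) secondary carbocation. H2O is released.
No single 1,2-shift to an adjacent carbon would give a more-substituted cation, so no rearrangement occurs.

secondary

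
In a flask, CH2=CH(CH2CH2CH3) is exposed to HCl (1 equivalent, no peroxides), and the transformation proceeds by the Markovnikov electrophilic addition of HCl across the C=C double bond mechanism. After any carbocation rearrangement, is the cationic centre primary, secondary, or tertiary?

Step 1: Protonation of the alkene by HCl: the π bond acts as the nucleophile and picks up H⁺, giving the more stable (Markovnikov) secondary carbocation. The H–Cl bond breaks heterolytically, releasing Cl⁻.
No single 1,2-shift to an adjacent carbon would give a more-substituted cation, so no rearrangement occurs.

secondary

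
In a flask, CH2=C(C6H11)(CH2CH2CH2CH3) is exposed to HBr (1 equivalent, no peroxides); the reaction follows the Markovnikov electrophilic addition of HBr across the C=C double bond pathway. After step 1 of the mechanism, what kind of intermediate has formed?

Step 1: Protonation of the alkene by HBr: the π bond acts as the nucleophile and picks up H⁺, giving the more stable (Markovnikov) tertiary carbocation. The H–Br bond breaks heterolytically, releasing Br⁻.
After step 1 the species present is a tertiary carbocation.

tertiary carbocation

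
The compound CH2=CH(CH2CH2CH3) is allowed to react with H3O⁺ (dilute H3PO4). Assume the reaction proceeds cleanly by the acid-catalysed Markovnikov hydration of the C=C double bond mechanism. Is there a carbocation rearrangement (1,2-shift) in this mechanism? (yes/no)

The first-formed carbocation is secondary.
No single 1,2-shift to an adjacent carbon would produce a more-substituted cation than the one already present, so no rearrangement occurs.

no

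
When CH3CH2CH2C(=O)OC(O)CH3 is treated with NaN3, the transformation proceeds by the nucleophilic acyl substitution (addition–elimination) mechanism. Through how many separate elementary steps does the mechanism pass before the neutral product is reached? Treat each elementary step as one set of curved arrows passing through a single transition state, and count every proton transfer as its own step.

2

Step 1: N3⁻ adds to the carbonyl carbon; the C=O π electrons shift onto oxygen and a tetrahedral alkoxide intermediate forms.
Step 2: Elimination step: re-formation of the carbonyl π bond drives out CH3CO2⁻, giving the new acyl compound.
Total: 2 elementary steps.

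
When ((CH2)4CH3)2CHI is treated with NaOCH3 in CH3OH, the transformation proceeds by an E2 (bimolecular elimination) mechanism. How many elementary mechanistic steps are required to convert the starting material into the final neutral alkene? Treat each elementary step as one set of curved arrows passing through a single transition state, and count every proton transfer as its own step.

1

Step 1: In one step, CH3O⁻ pulls off a β-proton, the C–I bond cleaves, and a C=C double bond forms between the α- and β-carbons (E2, anti elimination).
Total: 1 elementary step.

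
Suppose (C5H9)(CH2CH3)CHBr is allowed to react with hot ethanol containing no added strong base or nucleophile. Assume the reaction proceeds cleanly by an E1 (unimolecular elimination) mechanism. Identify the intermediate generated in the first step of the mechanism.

secondary carbocation

Step 1: Rate-determining heterolysis of the C–Br bond gives Br⁻ and a secondary carbocation.
After step 1 the species present is a secondary carbocation.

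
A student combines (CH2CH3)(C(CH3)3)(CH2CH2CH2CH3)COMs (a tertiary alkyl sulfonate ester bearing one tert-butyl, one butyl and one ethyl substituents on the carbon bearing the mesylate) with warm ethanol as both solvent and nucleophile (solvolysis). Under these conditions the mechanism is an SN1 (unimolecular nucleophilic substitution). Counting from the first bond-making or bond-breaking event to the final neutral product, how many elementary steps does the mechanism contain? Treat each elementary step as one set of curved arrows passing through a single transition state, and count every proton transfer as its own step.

Step 1: Unassisted departure of MsO⁻ (taking the C–O bonding pair) generates a tertiary carbocation.
(No 1,2-shift: no single shift to an adjacent carbon would give a more stable cation.)
Step 2: CH3CH2OH donates an oxygen lone pair into the empty p orbital of the cation, giving a protonated ether (an oxonium ion).
Step 3: Proton transfer from the O–H of the oxonium ion to a solvent molecule delivers the neutral ether.
Total: 3 elementary steps.

3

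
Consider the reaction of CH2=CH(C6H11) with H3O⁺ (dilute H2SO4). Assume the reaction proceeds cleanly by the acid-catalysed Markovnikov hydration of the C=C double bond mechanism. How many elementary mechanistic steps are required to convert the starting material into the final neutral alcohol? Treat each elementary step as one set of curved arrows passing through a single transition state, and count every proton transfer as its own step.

4

Step 1: Electrophilic addition begins with the π(C=C) electrons forming a bond to the proton of H3O⁺. Following Markovnikov's rule, the resulting cation is secondary. H2O is released.
Step 2: Carbocation rearrangement: a 1,2-hydride shift from the adjacent cyclohexyl carbon converts the initially-formed secondary cation into the more stable tertiary cation.
Step 3: Water acts as the nucleophile: an oxygen lone pair bonds to the cationic carbon, giving an oxonium-ion intermediate.
Step 4: H2O removes a proton from the oxonium oxygen, regenerating H3O⁺ and giving the neutral alcohol.
Total: 4 elementary steps.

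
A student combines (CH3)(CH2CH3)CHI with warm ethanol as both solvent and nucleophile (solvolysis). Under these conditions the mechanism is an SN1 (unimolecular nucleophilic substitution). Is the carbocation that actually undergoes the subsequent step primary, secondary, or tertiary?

Step 1: Unassisted departure of I⁻ (taking the C–I bonding pair) generates a secondary carbocation.
No single 1,2-shift to an adjacent carbon would give a more-substituted cation, so no rearrangement occurs.

secondary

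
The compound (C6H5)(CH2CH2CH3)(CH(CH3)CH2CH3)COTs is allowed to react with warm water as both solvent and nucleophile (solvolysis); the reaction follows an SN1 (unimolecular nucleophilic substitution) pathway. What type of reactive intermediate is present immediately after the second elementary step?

Step 1: Ionisation: the C–O σ-bond cleaves heterolytically; both bonding electrons depart with TsO⁻, leaving a tertiary carbocation at the α-carbon.
Step 2: A lone pair on the oxygen of H2O attacks the carbocation, forming a new C–O σ-bond and an oxonium ion.
After step 2 the species present is an oxonium ion.

oxonium ion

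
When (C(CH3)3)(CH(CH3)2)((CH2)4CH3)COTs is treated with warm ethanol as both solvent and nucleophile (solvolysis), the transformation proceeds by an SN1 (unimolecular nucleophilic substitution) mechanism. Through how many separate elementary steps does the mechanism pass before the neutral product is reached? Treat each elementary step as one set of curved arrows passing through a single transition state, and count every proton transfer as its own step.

Step 1: The C–O bond breaks with both electrons going to the tosylate; TsO⁻ leaves and a tertiary carbocation remains.
(No 1,2-shift: no single shift to an adjacent carbon would give a more stable cation.)
Step 2: CH3CH2OH donates an oxygen lone pair into the empty p orbital of the cation, giving a protonated ether (an oxonium ion).
Step 3: Deprotonation of the oxonium oxygen by solvent ethanol yields the neutral ether.
Total: 3 elementary steps.

3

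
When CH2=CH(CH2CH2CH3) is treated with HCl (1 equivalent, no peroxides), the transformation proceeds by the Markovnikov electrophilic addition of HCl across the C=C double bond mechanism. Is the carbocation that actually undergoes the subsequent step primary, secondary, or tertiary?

Step 1: Protonation of the alkene by HCl: the π bond acts as the nucleophile and picks up H⁺, giving the more stable (Markovnikov) secondary carbocation. The H–Cl bond breaks heterolytically, releasing Cl⁻.
No single 1,2-shift to an adjacent carbon would give a more-substituted cation, so no rearrangement occurs.

secondary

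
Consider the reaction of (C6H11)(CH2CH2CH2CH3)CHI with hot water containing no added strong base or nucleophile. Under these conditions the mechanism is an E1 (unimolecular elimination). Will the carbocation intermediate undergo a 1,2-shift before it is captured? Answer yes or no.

The first-formed carbocation is secondary.
The adjacent cyclohexyl carbon already bears 2 other carbon substituents and has a hydrogen to migrate; after a 1,2-hydride shift from that carbon the positive charge sits on a tertiary centre.
Tertiary is more stable than secondary, so the shift occurs.

yes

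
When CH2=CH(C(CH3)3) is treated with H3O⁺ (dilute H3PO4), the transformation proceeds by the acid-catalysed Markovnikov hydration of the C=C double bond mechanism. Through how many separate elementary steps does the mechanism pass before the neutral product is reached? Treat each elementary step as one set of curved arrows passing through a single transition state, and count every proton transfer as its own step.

Step 1: Electrophilic addition begins with the π(C=C) electrons forming a bond to the proton of H3O⁺. Following Markovnikov's rule, the resulting cation is secondary. H2O is released.
Step 2: Carbocation rearrangement: a 1,2-methyl shift from the adjacent tert-butyl carbon converts the initially-formed secondary cation into the more stable tertiary cation.
Step 3: A lone pair on the oxygen of H2O attacks the carbocation, forming a C–O bond and an oxonium ion (a protonated alcohol).
Step 4: Deprotonation of the oxonium ion by a water molecule delivers the neutral alcohol and regenerates the acid catalyst.
Total: 4 elementary steps.

4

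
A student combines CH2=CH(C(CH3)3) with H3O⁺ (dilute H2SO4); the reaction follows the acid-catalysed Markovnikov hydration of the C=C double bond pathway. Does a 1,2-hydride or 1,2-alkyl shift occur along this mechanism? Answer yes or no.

The first-formed carbocation is secondary.
The adjacent tert-butyl carbon has no hydrogen but bears methyl groups; migration of one methyl with its bonding pair (a 1,2-methyl shift) places the charge on a tertiary centre.
Tertiary is more stable than secondary, so the shift occurs.

yes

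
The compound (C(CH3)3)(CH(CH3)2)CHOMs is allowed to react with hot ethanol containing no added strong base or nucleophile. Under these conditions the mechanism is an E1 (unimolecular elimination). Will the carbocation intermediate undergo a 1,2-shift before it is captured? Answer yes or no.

yes

The first-formed carbocation is secondary.
The adjacent isopropyl carbon already bears 2 other carbon substituents and has a hydrogen to migrate; after a 1,2-hydride shift from that carbon the positive charge sits on a tertiary centre.
Tertiary is more stable than secondary, so the shift occurs.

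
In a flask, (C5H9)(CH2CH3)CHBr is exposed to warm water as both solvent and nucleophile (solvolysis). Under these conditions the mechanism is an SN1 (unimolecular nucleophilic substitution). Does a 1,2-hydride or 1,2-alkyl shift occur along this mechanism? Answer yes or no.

yes

The first-formed carbocation is secondary.
The adjacent cyclopentyl carbon already bears 2 other carbon substituents and has a hydrogen to migrate; after a 1,2-hydride shift from that carbon the positive charge sits on a tertiary centre.
Tertiary is more stable than secondary, so the shift occurs.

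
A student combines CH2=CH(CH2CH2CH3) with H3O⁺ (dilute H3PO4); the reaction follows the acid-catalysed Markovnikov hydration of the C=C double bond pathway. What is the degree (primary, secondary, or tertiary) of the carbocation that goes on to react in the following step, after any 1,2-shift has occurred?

Step 1: Protonation of the alkene by H3O⁺: the π bond acts as the nucleophile and picks up H⁺, giving the more stable (Markovnikov) secondary carbocation. H2O is released.
No single 1,2-shift to an adjacent carbon would give a more-substituted cation, so no rearrangement occurs.

secondary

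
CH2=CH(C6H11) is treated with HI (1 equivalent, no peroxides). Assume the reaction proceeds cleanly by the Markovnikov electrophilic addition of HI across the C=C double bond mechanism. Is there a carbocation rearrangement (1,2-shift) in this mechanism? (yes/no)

The first-formed carbocation is secondary.
The adjacent cyclohexyl carbon already bears 2 other carbon substituents and has a hydrogen to migrate; after a 1,2-hydride shift from that carbon the positive charge sits on a tertiary centre.
Tertiary is more stable than secondary, so the shift occurs.

yes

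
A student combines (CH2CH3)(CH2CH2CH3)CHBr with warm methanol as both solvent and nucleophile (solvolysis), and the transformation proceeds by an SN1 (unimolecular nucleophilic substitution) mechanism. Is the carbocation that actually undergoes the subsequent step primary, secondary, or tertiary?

Step 1: Ionisation: the C–Br σ-bond cleaves heterolytically; both bonding electrons depart with Br⁻, leaving a secondary carbocation at the α-carbon.
No single 1,2-shift to an adjacent carbon would give a more-substituted cation, so no rearrangement occurs.

secondary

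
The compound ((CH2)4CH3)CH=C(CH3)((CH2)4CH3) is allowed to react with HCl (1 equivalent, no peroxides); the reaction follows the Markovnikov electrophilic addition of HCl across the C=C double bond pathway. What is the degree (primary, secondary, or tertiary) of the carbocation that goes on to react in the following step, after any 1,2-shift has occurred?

Step 1: Protonation of the alkene by HCl: the π bond acts as the nucleophile and picks up H⁺, giving the more stable (Markovnikov) tertiary carbocation. The H–Cl bond breaks heterolytically, releasing Cl⁻.
No single 1,2-shift to an adjacent carbon would give a more-substituted cation, so no rearrangement occurs.

tertiary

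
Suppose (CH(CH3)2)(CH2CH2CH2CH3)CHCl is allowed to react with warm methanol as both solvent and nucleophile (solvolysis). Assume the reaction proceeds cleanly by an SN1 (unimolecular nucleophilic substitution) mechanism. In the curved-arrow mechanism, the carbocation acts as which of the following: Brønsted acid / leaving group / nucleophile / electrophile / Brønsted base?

Step 3: A lone pair on the oxygen of CH3OH attacks the carbocation, forming a new C–O σ-bond and an oxonium ion.
The carbocation accepts an electron pair into an empty or π* orbital — it is the electrophile.

electrophile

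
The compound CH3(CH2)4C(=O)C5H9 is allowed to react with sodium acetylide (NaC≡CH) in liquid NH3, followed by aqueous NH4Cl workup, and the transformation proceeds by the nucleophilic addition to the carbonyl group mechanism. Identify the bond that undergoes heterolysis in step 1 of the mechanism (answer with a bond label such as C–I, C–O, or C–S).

Step 1: HC≡C⁻ attacks the sp² carbonyl carbon; the C=O π bond breaks and the electrons end up as a lone pair on the alkoxide oxygen of the tetrahedral intermediate.
The bond broken in this step is the π(C=O) bond.

π(C=O)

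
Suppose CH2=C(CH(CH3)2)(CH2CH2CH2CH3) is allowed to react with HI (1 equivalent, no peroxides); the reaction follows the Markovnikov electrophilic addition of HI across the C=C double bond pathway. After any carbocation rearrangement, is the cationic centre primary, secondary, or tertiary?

Step 1: Protonation of the alkene by HI: the π bond acts as the nucleophile and picks up H⁺, giving the more stable (Markovnikov) tertiary carbocation. The H–I bond breaks heterolytically, releasing I⁻.
No single 1,2-shift to an adjacent carbon would give a more-substituted cation, so no rearrangement occurs.

tertiary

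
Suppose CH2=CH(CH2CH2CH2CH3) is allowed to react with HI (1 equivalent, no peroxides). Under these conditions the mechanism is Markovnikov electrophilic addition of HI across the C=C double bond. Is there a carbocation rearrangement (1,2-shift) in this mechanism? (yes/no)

The first-formed carbocation is secondary.
No single 1,2-shift to an adjacent carbon would produce a more-substituted cation than the one already present, so no rearrangement occurs.

no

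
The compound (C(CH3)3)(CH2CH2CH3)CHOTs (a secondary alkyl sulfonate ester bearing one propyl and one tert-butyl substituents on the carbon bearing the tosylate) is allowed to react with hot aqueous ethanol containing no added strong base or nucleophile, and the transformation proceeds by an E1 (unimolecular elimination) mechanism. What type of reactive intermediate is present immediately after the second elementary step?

Step 1: Unassisted departure of TsO⁻ (taking the C–O bonding pair) generates a secondary carbocation.
Step 2: Carbocation rearrangement: a 1,2-methyl shift from the adjacent tert-butyl carbon converts the initially-formed secondary cation into the more stable tertiary cation.
After step 2 the species present is a tertiary carbocation.

tertiary carbocation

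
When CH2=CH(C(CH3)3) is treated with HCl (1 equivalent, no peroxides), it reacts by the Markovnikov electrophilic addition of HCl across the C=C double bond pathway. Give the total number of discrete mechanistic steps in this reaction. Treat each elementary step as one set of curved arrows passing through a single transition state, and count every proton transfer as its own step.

3

Step 1: The π electrons of the C=C bond attack a proton of HCl; Markovnikov addition places the new C–H on the less-substituted alkene carbon, so the positive charge ends up on the more-substituted carbon — a secondary carbocation. The H–Cl bond breaks heterolytically, releasing Cl⁻.
Step 2: A methyl group with its bonding pair migrates from the adjacent tert-butyl carbon to the cationic centre — a 1,2-methyl shift — upgrading the secondary cation to a tertiary one.
Step 3: The Cl⁻ anion donates a lone pair to the carbocation, forming the new C–Cl σ-bond and giving the neutral alkyl halide.
Total: 3 elementary steps.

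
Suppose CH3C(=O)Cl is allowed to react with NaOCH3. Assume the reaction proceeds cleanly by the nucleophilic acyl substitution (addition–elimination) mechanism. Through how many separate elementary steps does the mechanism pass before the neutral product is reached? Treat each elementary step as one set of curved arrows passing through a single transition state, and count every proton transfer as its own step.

2

Step 1: Nucleophilic addition of CH3O⁻ to the acyl carbon breaks the π(C=O) bond and yields a tetrahedral, anionic intermediate.
Step 2: Collapse of the tetrahedral intermediate: the alkoxide oxygen pushes its lone pair back to re-form C=O while Cl⁻ leaves.
Total: 2 elementary steps.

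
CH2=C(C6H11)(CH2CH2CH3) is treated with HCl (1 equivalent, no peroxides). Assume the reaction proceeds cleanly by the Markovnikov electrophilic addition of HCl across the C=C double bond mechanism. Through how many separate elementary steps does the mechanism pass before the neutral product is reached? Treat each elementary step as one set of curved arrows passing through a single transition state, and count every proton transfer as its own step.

Step 1: The π electrons of the C=C bond attack a proton of HCl; Markovnikov addition places the new C–H on the less-substituted alkene carbon, so the positive charge ends up on the more-substituted carbon — a tertiary carbocation. The H–Cl bond breaks heterolytically, releasing Cl⁻.
(No 1,2-shift: no single shift to an adjacent carbon would give a more stable cation.)
Step 2: The Cl⁻ anion donates a lone pair to the carbocation, forming the new C–Cl σ-bond and giving the neutral alkyl halide.
Total: 2 elementary steps.

2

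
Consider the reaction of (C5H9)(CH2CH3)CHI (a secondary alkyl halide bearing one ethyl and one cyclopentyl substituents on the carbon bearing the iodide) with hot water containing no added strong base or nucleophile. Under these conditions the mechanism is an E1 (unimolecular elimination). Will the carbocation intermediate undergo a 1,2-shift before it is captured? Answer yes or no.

yes

The first-formed carbocation is secondary.
The adjacent cyclopentyl carbon already bears 2 other carbon substituents and has a hydrogen to migrate; after a 1,2-hydride shift from that carbon the positive charge sits on a tertiary centre.
Tertiary is more stable than secondary, so the shift occurs.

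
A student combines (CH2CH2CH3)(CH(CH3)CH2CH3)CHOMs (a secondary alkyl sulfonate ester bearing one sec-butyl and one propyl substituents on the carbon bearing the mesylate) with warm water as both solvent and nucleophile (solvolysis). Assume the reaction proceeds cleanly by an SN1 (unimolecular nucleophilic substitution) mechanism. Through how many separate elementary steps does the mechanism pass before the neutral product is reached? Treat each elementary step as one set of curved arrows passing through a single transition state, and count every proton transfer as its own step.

Step 1: Unassisted departure of MsO⁻ (taking the C–O bonding pair) generates a secondary carbocation.
Step 2: A hydride (H with its bonding pair) migrates from the adjacent sec-butyl carbon to the cationic centre — a 1,2-hydride shift — upgrading the secondary cation to a tertiary one.
Step 3: A lone pair on the oxygen of H2O attacks the carbocation, forming a new C–O σ-bond and an oxonium ion.
Step 4: A second solvent molecule removes the proton on oxygen, giving the neutral alcohol product.
Total: 4 elementary steps.

4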